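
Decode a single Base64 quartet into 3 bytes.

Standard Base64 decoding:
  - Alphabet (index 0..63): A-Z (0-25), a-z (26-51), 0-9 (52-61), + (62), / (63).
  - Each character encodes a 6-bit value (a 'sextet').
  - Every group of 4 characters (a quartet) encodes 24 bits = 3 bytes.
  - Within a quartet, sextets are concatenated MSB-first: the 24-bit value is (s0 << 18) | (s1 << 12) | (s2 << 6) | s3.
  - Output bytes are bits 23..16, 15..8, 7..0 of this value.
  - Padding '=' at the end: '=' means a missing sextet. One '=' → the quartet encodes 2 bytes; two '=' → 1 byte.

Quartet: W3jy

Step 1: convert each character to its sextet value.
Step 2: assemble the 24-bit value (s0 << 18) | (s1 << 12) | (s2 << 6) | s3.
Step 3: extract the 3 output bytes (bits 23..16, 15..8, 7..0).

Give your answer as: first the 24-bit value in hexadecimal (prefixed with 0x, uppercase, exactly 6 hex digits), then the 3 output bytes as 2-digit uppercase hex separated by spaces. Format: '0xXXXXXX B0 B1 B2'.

Sextets: W=22, 3=55, j=35, y=50
24-bit: (22<<18) | (55<<12) | (35<<6) | 50
      = 0x580000 | 0x037000 | 0x0008C0 | 0x000032
      = 0x5B78F2
Bytes: (v>>16)&0xFF=5B, (v>>8)&0xFF=78, v&0xFF=F2

Answer: 0x5B78F2 5B 78 F2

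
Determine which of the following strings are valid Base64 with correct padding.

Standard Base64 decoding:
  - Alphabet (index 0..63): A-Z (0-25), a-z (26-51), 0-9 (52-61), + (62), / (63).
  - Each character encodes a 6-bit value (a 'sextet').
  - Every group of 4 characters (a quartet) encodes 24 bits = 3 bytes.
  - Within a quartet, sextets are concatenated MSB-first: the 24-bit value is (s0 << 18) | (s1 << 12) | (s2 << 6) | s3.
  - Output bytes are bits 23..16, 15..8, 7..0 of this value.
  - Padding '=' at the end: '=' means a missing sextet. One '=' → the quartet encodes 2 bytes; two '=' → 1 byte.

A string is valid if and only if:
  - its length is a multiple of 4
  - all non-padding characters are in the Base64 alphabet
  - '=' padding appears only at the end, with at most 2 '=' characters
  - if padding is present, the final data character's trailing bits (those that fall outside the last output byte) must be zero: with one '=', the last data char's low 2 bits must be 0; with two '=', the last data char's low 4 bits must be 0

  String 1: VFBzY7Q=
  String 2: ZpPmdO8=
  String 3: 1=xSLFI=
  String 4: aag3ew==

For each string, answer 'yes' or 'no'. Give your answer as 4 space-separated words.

Answer: yes yes no yes

Derivation:
String 1: 'VFBzY7Q=' → valid
String 2: 'ZpPmdO8=' → valid
String 3: '1=xSLFI=' → invalid (bad char(s): ['=']; '=' in middle)
String 4: 'aag3ew==' → valid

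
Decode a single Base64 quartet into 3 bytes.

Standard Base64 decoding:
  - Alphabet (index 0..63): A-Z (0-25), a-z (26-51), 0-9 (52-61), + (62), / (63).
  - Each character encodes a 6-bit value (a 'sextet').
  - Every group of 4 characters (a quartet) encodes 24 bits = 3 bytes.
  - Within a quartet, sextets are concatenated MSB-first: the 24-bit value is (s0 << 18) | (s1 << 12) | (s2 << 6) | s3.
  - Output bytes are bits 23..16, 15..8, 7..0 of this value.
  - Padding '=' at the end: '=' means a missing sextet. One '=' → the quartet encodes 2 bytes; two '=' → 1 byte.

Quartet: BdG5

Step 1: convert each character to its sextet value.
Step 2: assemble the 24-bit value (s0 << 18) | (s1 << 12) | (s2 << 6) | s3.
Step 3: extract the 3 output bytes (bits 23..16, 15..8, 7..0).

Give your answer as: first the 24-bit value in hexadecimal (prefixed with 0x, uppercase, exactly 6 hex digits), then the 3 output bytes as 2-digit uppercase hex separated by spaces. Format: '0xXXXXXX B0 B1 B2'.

Sextets: B=1, d=29, G=6, 5=57
24-bit: (1<<18) | (29<<12) | (6<<6) | 57
      = 0x040000 | 0x01D000 | 0x000180 | 0x000039
      = 0x05D1B9
Bytes: (v>>16)&0xFF=05, (v>>8)&0xFF=D1, v&0xFF=B9

Answer: 0x05D1B9 05 D1 B9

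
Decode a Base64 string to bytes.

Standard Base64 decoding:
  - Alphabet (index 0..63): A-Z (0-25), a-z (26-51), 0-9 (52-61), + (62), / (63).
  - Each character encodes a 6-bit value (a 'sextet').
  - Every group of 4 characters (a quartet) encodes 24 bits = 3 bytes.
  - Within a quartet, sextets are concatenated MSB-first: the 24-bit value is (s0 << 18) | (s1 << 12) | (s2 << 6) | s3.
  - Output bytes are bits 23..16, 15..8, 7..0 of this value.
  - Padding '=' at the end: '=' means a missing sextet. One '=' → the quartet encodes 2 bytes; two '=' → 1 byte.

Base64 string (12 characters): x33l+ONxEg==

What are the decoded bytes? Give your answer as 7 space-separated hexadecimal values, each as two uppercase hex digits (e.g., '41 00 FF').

Answer: C7 7D E5 F8 E3 71 12

Derivation:
After char 0 ('x'=49): chars_in_quartet=1 acc=0x31 bytes_emitted=0
After char 1 ('3'=55): chars_in_quartet=2 acc=0xC77 bytes_emitted=0
After char 2 ('3'=55): chars_in_quartet=3 acc=0x31DF7 bytes_emitted=0
After char 3 ('l'=37): chars_in_quartet=4 acc=0xC77DE5 -> emit C7 7D E5, reset; bytes_emitted=3
After char 4 ('+'=62): chars_in_quartet=1 acc=0x3E bytes_emitted=3
After char 5 ('O'=14): chars_in_quartet=2 acc=0xF8E bytes_emitted=3
After char 6 ('N'=13): chars_in_quartet=3 acc=0x3E38D bytes_emitted=3
After char 7 ('x'=49): chars_in_quartet=4 acc=0xF8E371 -> emit F8 E3 71, reset; bytes_emitted=6
After char 8 ('E'=4): chars_in_quartet=1 acc=0x4 bytes_emitted=6
After char 9 ('g'=32): chars_in_quartet=2 acc=0x120 bytes_emitted=6
Padding '==': partial quartet acc=0x120 -> emit 12; bytes_emitted=7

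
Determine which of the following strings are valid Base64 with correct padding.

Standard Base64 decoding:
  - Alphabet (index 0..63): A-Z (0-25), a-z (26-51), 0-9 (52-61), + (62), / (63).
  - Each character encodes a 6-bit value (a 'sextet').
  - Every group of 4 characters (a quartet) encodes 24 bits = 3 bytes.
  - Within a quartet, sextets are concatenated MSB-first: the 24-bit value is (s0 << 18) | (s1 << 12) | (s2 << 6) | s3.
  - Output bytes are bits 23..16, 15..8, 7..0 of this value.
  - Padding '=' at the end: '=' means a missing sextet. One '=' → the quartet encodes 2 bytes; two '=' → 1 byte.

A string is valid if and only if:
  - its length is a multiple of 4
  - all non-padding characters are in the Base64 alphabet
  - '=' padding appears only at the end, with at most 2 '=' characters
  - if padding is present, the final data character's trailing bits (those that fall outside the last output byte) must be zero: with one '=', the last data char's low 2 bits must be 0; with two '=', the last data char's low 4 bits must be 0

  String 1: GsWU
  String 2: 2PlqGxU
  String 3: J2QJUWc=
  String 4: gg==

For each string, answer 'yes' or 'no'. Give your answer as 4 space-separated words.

Answer: yes no yes yes

Derivation:
String 1: 'GsWU' → valid
String 2: '2PlqGxU' → invalid (len=7 not mult of 4)
String 3: 'J2QJUWc=' → valid
String 4: 'gg==' → valid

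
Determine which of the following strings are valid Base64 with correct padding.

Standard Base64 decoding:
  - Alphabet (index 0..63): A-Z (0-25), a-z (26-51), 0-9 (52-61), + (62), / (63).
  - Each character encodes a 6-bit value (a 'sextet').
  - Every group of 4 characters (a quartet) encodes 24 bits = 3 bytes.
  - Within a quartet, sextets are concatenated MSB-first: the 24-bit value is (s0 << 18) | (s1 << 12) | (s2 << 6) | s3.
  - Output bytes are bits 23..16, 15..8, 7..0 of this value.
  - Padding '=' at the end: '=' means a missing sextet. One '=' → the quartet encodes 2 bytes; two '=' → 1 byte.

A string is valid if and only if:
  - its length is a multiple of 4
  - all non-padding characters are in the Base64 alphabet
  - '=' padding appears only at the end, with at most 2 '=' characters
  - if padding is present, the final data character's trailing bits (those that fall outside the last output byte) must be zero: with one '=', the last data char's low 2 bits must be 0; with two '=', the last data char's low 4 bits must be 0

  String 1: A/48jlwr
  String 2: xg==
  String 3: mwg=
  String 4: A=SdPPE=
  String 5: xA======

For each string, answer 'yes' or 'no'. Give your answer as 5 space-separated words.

String 1: 'A/48jlwr' → valid
String 2: 'xg==' → valid
String 3: 'mwg=' → valid
String 4: 'A=SdPPE=' → invalid (bad char(s): ['=']; '=' in middle)
String 5: 'xA======' → invalid (6 pad chars (max 2))

Answer: yes yes yes no no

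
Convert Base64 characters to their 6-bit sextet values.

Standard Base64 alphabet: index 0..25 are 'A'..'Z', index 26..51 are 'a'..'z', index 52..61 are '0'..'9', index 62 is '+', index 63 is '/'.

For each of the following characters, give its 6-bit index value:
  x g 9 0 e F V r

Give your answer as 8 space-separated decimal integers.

Answer: 49 32 61 52 30 5 21 43

Derivation:
'x': a..z range, 26 + ord('x') − ord('a') = 49
'g': a..z range, 26 + ord('g') − ord('a') = 32
'9': 0..9 range, 52 + ord('9') − ord('0') = 61
'0': 0..9 range, 52 + ord('0') − ord('0') = 52
'e': a..z range, 26 + ord('e') − ord('a') = 30
'F': A..Z range, ord('F') − ord('A') = 5
'V': A..Z range, ord('V') − ord('A') = 21
'r': a..z range, 26 + ord('r') − ord('a') = 43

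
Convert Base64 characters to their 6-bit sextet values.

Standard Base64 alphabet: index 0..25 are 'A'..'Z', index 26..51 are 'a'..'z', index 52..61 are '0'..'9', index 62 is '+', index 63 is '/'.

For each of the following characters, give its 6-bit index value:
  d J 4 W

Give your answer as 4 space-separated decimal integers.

Answer: 29 9 56 22

Derivation:
'd': a..z range, 26 + ord('d') − ord('a') = 29
'J': A..Z range, ord('J') − ord('A') = 9
'4': 0..9 range, 52 + ord('4') − ord('0') = 56
'W': A..Z range, ord('W') − ord('A') = 22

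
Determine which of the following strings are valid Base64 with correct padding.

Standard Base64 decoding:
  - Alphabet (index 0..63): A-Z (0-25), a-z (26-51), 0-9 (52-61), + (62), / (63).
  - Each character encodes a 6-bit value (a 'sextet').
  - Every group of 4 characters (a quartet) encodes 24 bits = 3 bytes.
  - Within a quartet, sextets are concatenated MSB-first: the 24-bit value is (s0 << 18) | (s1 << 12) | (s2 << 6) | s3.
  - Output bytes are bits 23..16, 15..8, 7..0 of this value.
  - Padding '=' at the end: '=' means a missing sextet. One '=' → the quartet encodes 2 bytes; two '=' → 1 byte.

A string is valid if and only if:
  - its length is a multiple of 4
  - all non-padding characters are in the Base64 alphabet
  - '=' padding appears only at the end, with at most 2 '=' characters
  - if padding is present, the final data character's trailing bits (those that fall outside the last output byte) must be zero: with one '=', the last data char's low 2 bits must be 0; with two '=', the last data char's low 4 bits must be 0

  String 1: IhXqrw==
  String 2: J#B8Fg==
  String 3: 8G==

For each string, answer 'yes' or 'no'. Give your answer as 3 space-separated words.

Answer: yes no no

Derivation:
String 1: 'IhXqrw==' → valid
String 2: 'J#B8Fg==' → invalid (bad char(s): ['#'])
String 3: '8G==' → invalid (bad trailing bits)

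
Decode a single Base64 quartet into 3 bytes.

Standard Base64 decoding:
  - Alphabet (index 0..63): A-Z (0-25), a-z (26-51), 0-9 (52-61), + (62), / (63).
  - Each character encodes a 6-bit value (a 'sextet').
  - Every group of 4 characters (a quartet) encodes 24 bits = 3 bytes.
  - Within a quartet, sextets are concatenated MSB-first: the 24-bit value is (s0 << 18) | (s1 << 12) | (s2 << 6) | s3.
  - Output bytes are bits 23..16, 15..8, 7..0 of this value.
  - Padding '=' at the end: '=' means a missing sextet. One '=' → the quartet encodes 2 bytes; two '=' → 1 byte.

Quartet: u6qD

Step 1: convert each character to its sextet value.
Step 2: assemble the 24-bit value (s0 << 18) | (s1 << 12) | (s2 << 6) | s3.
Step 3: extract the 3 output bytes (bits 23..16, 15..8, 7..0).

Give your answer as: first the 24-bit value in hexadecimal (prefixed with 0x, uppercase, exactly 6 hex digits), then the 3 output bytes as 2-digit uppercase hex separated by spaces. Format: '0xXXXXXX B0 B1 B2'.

Answer: 0xBBAA83 BB AA 83

Derivation:
Sextets: u=46, 6=58, q=42, D=3
24-bit: (46<<18) | (58<<12) | (42<<6) | 3
      = 0xB80000 | 0x03A000 | 0x000A80 | 0x000003
      = 0xBBAA83
Bytes: (v>>16)&0xFF=BB, (v>>8)&0xFF=AA, v&0xFF=83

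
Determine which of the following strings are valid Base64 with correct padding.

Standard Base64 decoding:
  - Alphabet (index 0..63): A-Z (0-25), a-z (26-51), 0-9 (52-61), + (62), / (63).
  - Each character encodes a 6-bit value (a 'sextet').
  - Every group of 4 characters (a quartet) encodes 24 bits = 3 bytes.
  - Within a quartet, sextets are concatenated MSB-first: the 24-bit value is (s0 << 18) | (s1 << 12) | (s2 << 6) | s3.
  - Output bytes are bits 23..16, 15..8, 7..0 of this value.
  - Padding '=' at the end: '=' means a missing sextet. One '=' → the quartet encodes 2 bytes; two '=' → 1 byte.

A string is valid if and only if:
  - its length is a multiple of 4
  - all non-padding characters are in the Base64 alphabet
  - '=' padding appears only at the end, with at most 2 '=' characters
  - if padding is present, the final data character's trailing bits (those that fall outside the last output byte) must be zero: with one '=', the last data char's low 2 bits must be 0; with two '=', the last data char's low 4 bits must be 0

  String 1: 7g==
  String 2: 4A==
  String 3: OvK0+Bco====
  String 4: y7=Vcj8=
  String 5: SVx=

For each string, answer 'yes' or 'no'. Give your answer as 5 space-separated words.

String 1: '7g==' → valid
String 2: '4A==' → valid
String 3: 'OvK0+Bco====' → invalid (4 pad chars (max 2))
String 4: 'y7=Vcj8=' → invalid (bad char(s): ['=']; '=' in middle)
String 5: 'SVx=' → invalid (bad trailing bits)

Answer: yes yes no no no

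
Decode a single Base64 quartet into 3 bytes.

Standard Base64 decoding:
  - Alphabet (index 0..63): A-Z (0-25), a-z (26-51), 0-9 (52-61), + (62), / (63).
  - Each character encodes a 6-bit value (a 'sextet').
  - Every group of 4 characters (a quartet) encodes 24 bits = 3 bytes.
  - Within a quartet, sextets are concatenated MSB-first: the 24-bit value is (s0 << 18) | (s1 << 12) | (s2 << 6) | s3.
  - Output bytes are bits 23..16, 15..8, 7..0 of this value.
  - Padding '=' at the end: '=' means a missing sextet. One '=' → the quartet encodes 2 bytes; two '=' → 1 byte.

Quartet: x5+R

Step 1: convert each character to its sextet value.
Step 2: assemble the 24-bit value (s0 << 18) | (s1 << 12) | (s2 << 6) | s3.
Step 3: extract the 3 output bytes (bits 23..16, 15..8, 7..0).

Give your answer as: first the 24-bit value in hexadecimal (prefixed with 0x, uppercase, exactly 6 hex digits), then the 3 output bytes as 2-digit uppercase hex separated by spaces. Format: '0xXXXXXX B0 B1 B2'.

Sextets: x=49, 5=57, +=62, R=17
24-bit: (49<<18) | (57<<12) | (62<<6) | 17
      = 0xC40000 | 0x039000 | 0x000F80 | 0x000011
      = 0xC79F91
Bytes: (v>>16)&0xFF=C7, (v>>8)&0xFF=9F, v&0xFF=91

Answer: 0xC79F91 C7 9F 91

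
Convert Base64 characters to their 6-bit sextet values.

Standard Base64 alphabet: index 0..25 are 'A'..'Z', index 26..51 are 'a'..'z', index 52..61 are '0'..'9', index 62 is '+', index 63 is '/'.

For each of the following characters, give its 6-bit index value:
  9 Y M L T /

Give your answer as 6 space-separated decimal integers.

'9': 0..9 range, 52 + ord('9') − ord('0') = 61
'Y': A..Z range, ord('Y') − ord('A') = 24
'M': A..Z range, ord('M') − ord('A') = 12
'L': A..Z range, ord('L') − ord('A') = 11
'T': A..Z range, ord('T') − ord('A') = 19
'/': index 63

Answer: 61 24 12 11 19 63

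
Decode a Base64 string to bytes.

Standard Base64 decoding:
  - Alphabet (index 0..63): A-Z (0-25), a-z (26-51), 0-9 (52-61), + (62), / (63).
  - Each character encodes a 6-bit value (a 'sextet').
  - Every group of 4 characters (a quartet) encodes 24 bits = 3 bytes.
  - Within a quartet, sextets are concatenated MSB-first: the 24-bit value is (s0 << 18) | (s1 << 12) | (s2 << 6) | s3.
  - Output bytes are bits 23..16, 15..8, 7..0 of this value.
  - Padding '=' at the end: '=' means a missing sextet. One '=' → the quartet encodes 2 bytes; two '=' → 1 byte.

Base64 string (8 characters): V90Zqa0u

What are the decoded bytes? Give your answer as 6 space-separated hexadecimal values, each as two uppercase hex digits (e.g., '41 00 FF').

After char 0 ('V'=21): chars_in_quartet=1 acc=0x15 bytes_emitted=0
After char 1 ('9'=61): chars_in_quartet=2 acc=0x57D bytes_emitted=0
After char 2 ('0'=52): chars_in_quartet=3 acc=0x15F74 bytes_emitted=0
After char 3 ('Z'=25): chars_in_quartet=4 acc=0x57DD19 -> emit 57 DD 19, reset; bytes_emitted=3
After char 4 ('q'=42): chars_in_quartet=1 acc=0x2A bytes_emitted=3
After char 5 ('a'=26): chars_in_quartet=2 acc=0xA9A bytes_emitted=3
After char 6 ('0'=52): chars_in_quartet=3 acc=0x2A6B4 bytes_emitted=3
After char 7 ('u'=46): chars_in_quartet=4 acc=0xA9AD2E -> emit A9 AD 2E, reset; bytes_emitted=6

Answer: 57 DD 19 A9 AD 2E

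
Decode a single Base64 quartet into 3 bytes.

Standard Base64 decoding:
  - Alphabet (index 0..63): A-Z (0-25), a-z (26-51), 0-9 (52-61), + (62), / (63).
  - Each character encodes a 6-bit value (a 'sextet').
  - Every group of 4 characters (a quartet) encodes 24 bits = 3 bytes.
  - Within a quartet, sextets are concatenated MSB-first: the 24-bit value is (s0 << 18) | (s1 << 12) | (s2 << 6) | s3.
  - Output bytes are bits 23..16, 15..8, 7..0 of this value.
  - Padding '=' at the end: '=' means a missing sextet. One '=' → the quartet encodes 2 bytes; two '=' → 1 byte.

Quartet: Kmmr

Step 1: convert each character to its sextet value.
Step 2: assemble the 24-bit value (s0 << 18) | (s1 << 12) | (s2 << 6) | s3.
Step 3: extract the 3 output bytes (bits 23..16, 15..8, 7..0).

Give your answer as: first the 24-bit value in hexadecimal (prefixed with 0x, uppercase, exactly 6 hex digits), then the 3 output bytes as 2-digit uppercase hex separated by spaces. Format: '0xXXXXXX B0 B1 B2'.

Sextets: K=10, m=38, m=38, r=43
24-bit: (10<<18) | (38<<12) | (38<<6) | 43
      = 0x280000 | 0x026000 | 0x000980 | 0x00002B
      = 0x2A69AB
Bytes: (v>>16)&0xFF=2A, (v>>8)&0xFF=69, v&0xFF=AB

Answer: 0x2A69AB 2A 69 AB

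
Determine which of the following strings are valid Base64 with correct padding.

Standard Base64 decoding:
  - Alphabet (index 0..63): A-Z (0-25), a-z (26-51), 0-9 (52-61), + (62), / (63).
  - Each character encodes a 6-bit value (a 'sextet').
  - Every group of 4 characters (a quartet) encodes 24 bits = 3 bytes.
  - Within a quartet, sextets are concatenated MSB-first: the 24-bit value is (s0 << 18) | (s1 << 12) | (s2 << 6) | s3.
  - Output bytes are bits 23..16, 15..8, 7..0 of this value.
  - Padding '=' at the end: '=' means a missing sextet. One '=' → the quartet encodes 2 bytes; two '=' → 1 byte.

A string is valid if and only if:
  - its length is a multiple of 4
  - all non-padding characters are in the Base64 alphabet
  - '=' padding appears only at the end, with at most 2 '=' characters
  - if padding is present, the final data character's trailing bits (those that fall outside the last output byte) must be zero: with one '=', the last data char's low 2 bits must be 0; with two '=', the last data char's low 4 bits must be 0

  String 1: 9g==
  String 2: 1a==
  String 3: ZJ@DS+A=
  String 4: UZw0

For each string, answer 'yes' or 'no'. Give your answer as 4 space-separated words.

String 1: '9g==' → valid
String 2: '1a==' → invalid (bad trailing bits)
String 3: 'ZJ@DS+A=' → invalid (bad char(s): ['@'])
String 4: 'UZw0' → valid

Answer: yes no no yes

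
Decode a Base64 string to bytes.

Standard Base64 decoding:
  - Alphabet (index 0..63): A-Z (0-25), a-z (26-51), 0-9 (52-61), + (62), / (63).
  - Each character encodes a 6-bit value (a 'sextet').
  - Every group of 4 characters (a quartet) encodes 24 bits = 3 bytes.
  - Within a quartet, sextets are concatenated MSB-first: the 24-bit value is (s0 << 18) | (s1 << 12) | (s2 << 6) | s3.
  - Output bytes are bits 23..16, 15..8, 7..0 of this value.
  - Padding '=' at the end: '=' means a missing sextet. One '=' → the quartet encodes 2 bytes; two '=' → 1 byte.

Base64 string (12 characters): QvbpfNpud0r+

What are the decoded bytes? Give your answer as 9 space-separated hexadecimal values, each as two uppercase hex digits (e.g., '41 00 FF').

Answer: 42 F6 E9 7C DA 6E 77 4A FE

Derivation:
After char 0 ('Q'=16): chars_in_quartet=1 acc=0x10 bytes_emitted=0
After char 1 ('v'=47): chars_in_quartet=2 acc=0x42F bytes_emitted=0
After char 2 ('b'=27): chars_in_quartet=3 acc=0x10BDB bytes_emitted=0
After char 3 ('p'=41): chars_in_quartet=4 acc=0x42F6E9 -> emit 42 F6 E9, reset; bytes_emitted=3
After char 4 ('f'=31): chars_in_quartet=1 acc=0x1F bytes_emitted=3
After char 5 ('N'=13): chars_in_quartet=2 acc=0x7CD bytes_emitted=3
After char 6 ('p'=41): chars_in_quartet=3 acc=0x1F369 bytes_emitted=3
After char 7 ('u'=46): chars_in_quartet=4 acc=0x7CDA6E -> emit 7C DA 6E, reset; bytes_emitted=6
After char 8 ('d'=29): chars_in_quartet=1 acc=0x1D bytes_emitted=6
After char 9 ('0'=52): chars_in_quartet=2 acc=0x774 bytes_emitted=6
After char 10 ('r'=43): chars_in_quartet=3 acc=0x1DD2B bytes_emitted=6
After char 11 ('+'=62): chars_in_quartet=4 acc=0x774AFE -> emit 77 4A FE, reset; bytes_emitted=9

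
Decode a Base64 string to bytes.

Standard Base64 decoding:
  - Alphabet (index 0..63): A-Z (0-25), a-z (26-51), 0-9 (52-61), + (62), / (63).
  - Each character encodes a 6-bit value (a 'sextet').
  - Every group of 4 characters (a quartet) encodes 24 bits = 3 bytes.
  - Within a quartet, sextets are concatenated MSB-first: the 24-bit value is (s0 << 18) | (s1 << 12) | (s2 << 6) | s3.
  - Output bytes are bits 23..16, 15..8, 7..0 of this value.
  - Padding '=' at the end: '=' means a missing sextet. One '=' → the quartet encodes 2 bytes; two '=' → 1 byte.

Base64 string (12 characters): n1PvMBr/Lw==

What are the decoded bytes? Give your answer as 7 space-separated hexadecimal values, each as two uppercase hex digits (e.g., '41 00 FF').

After char 0 ('n'=39): chars_in_quartet=1 acc=0x27 bytes_emitted=0
After char 1 ('1'=53): chars_in_quartet=2 acc=0x9F5 bytes_emitted=0
After char 2 ('P'=15): chars_in_quartet=3 acc=0x27D4F bytes_emitted=0
After char 3 ('v'=47): chars_in_quartet=4 acc=0x9F53EF -> emit 9F 53 EF, reset; bytes_emitted=3
After char 4 ('M'=12): chars_in_quartet=1 acc=0xC bytes_emitted=3
After char 5 ('B'=1): chars_in_quartet=2 acc=0x301 bytes_emitted=3
After char 6 ('r'=43): chars_in_quartet=3 acc=0xC06B bytes_emitted=3
After char 7 ('/'=63): chars_in_quartet=4 acc=0x301AFF -> emit 30 1A FF, reset; bytes_emitted=6
After char 8 ('L'=11): chars_in_quartet=1 acc=0xB bytes_emitted=6
After char 9 ('w'=48): chars_in_quartet=2 acc=0x2F0 bytes_emitted=6
Padding '==': partial quartet acc=0x2F0 -> emit 2F; bytes_emitted=7

Answer: 9F 53 EF 30 1A FF 2F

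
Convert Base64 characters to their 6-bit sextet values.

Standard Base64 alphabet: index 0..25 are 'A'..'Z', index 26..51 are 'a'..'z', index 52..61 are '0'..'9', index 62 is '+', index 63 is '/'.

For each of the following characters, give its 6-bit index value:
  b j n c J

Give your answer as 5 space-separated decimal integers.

Answer: 27 35 39 28 9

Derivation:
'b': a..z range, 26 + ord('b') − ord('a') = 27
'j': a..z range, 26 + ord('j') − ord('a') = 35
'n': a..z range, 26 + ord('n') − ord('a') = 39
'c': a..z range, 26 + ord('c') − ord('a') = 28
'J': A..Z range, ord('J') − ord('A') = 9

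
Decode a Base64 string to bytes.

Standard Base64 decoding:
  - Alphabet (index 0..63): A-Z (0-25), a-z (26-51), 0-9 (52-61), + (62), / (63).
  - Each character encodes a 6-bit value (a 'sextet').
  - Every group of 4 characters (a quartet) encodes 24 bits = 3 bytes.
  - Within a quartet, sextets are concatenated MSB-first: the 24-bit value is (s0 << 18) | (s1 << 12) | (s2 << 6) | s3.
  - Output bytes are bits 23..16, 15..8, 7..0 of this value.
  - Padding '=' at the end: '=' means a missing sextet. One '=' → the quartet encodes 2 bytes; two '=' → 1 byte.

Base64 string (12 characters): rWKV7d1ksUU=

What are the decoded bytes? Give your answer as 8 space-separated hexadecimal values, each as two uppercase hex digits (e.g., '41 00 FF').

After char 0 ('r'=43): chars_in_quartet=1 acc=0x2B bytes_emitted=0
After char 1 ('W'=22): chars_in_quartet=2 acc=0xAD6 bytes_emitted=0
After char 2 ('K'=10): chars_in_quartet=3 acc=0x2B58A bytes_emitted=0
After char 3 ('V'=21): chars_in_quartet=4 acc=0xAD6295 -> emit AD 62 95, reset; bytes_emitted=3
After char 4 ('7'=59): chars_in_quartet=1 acc=0x3B bytes_emitted=3
After char 5 ('d'=29): chars_in_quartet=2 acc=0xEDD bytes_emitted=3
After char 6 ('1'=53): chars_in_quartet=3 acc=0x3B775 bytes_emitted=3
After char 7 ('k'=36): chars_in_quartet=4 acc=0xEDDD64 -> emit ED DD 64, reset; bytes_emitted=6
After char 8 ('s'=44): chars_in_quartet=1 acc=0x2C bytes_emitted=6
After char 9 ('U'=20): chars_in_quartet=2 acc=0xB14 bytes_emitted=6
After char 10 ('U'=20): chars_in_quartet=3 acc=0x2C514 bytes_emitted=6
Padding '=': partial quartet acc=0x2C514 -> emit B1 45; bytes_emitted=8

Answer: AD 62 95 ED DD 64 B1 45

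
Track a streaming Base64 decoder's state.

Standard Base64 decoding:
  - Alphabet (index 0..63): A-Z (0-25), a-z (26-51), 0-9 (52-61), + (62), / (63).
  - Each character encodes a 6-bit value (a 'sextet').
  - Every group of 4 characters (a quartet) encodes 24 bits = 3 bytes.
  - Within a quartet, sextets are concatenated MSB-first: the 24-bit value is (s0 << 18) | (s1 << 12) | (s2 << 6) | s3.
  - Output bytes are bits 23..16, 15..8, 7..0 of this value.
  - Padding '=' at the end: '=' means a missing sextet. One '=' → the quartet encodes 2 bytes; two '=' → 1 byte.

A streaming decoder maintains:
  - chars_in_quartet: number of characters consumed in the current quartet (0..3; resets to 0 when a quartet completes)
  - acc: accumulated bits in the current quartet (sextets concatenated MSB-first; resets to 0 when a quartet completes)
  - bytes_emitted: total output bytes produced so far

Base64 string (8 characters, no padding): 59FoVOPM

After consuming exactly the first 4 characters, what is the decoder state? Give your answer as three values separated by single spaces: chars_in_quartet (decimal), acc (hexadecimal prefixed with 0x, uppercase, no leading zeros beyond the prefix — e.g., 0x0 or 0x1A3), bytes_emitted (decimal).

Answer: 0 0x0 3

Derivation:
After char 0 ('5'=57): chars_in_quartet=1 acc=0x39 bytes_emitted=0
After char 1 ('9'=61): chars_in_quartet=2 acc=0xE7D bytes_emitted=0
After char 2 ('F'=5): chars_in_quartet=3 acc=0x39F45 bytes_emitted=0
After char 3 ('o'=40): chars_in_quartet=4 acc=0xE7D168 -> emit E7 D1 68, reset; bytes_emitted=3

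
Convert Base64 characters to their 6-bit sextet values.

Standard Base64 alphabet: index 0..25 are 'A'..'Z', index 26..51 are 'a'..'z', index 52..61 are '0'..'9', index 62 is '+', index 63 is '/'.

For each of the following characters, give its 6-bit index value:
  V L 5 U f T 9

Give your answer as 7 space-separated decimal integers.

Answer: 21 11 57 20 31 19 61

Derivation:
'V': A..Z range, ord('V') − ord('A') = 21
'L': A..Z range, ord('L') − ord('A') = 11
'5': 0..9 range, 52 + ord('5') − ord('0') = 57
'U': A..Z range, ord('U') − ord('A') = 20
'f': a..z range, 26 + ord('f') − ord('a') = 31
'T': A..Z range, ord('T') − ord('A') = 19
'9': 0..9 range, 52 + ord('9') − ord('0') = 61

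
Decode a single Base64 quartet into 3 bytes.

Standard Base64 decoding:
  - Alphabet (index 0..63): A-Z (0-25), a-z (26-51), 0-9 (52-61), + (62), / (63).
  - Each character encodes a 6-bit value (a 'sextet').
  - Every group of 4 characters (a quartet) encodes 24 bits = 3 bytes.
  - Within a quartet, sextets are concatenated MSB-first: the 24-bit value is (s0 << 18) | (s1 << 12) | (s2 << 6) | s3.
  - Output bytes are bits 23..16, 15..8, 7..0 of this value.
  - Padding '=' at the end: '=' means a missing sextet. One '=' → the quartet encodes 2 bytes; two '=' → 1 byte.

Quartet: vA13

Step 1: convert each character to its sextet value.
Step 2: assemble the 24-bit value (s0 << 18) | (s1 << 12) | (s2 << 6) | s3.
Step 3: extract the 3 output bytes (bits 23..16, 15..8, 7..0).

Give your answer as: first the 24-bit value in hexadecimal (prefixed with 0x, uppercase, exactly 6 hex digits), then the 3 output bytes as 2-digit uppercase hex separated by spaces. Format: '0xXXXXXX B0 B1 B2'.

Answer: 0xBC0D77 BC 0D 77

Derivation:
Sextets: v=47, A=0, 1=53, 3=55
24-bit: (47<<18) | (0<<12) | (53<<6) | 55
      = 0xBC0000 | 0x000000 | 0x000D40 | 0x000037
      = 0xBC0D77
Bytes: (v>>16)&0xFF=BC, (v>>8)&0xFF=0D, v&0xFF=77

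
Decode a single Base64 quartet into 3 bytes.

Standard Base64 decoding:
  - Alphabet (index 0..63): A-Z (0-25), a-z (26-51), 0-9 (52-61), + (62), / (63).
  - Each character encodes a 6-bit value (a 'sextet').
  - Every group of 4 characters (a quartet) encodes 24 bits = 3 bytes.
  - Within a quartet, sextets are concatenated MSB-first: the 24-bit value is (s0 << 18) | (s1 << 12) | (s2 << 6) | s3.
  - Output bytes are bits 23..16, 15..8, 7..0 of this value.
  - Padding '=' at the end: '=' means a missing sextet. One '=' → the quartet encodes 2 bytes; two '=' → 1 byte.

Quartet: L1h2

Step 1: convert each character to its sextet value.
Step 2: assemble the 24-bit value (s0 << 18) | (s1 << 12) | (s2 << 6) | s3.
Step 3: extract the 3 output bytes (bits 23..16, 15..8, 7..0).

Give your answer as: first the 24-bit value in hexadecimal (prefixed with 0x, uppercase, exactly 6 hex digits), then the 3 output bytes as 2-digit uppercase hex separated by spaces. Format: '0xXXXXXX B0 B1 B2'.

Sextets: L=11, 1=53, h=33, 2=54
24-bit: (11<<18) | (53<<12) | (33<<6) | 54
      = 0x2C0000 | 0x035000 | 0x000840 | 0x000036
      = 0x2F5876
Bytes: (v>>16)&0xFF=2F, (v>>8)&0xFF=58, v&0xFF=76

Answer: 0x2F5876 2F 58 76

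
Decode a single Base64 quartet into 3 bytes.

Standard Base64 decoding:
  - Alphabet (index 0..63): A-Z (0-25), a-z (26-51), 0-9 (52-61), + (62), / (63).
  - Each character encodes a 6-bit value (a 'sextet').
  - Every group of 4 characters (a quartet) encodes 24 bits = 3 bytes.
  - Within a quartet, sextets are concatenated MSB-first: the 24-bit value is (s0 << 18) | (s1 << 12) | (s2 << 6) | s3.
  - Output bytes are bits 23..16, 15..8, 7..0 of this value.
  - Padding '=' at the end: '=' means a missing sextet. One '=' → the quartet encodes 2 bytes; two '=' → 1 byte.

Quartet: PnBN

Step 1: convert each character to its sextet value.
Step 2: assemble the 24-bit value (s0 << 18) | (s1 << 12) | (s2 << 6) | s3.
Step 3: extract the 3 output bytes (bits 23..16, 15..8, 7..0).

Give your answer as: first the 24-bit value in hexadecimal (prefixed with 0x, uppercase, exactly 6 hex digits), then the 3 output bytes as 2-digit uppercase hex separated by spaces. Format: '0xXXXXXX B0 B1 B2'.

Answer: 0x3E704D 3E 70 4D

Derivation:
Sextets: P=15, n=39, B=1, N=13
24-bit: (15<<18) | (39<<12) | (1<<6) | 13
      = 0x3C0000 | 0x027000 | 0x000040 | 0x00000D
      = 0x3E704D
Bytes: (v>>16)&0xFF=3E, (v>>8)&0xFF=70, v&0xFF=4D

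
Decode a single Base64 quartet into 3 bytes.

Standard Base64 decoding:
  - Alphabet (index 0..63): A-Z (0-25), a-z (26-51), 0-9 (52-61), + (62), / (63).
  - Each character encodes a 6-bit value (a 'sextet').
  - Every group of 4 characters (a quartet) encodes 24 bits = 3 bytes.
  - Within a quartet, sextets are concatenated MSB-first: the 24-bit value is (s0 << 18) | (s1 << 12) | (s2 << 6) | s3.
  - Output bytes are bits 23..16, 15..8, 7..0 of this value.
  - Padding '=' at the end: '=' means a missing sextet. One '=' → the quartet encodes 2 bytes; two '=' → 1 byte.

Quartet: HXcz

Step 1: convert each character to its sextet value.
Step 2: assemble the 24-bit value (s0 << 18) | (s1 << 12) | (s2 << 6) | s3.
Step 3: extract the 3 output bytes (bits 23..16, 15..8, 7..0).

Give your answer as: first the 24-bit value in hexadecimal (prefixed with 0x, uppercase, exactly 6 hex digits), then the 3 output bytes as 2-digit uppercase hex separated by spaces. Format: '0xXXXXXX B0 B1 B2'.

Sextets: H=7, X=23, c=28, z=51
24-bit: (7<<18) | (23<<12) | (28<<6) | 51
      = 0x1C0000 | 0x017000 | 0x000700 | 0x000033
      = 0x1D7733
Bytes: (v>>16)&0xFF=1D, (v>>8)&0xFF=77, v&0xFF=33

Answer: 0x1D7733 1D 77 33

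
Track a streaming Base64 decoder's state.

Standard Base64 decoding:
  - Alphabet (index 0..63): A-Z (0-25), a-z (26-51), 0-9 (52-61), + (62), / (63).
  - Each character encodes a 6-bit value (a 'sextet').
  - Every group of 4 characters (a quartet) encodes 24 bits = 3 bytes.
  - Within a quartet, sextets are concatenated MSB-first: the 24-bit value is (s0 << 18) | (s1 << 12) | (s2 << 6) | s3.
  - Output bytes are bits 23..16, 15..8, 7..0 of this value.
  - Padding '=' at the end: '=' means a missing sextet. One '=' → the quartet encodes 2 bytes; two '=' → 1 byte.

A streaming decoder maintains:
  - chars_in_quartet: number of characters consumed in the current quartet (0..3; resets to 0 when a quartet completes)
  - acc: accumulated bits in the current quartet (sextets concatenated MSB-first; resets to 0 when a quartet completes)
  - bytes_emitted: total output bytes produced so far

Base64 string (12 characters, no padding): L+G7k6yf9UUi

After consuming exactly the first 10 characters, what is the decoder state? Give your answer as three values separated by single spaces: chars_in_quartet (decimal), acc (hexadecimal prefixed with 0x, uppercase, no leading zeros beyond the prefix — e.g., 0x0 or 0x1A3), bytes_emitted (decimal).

Answer: 2 0xF54 6

Derivation:
After char 0 ('L'=11): chars_in_quartet=1 acc=0xB bytes_emitted=0
After char 1 ('+'=62): chars_in_quartet=2 acc=0x2FE bytes_emitted=0
After char 2 ('G'=6): chars_in_quartet=3 acc=0xBF86 bytes_emitted=0
After char 3 ('7'=59): chars_in_quartet=4 acc=0x2FE1BB -> emit 2F E1 BB, reset; bytes_emitted=3
After char 4 ('k'=36): chars_in_quartet=1 acc=0x24 bytes_emitted=3
After char 5 ('6'=58): chars_in_quartet=2 acc=0x93A bytes_emitted=3
After char 6 ('y'=50): chars_in_quartet=3 acc=0x24EB2 bytes_emitted=3
After char 7 ('f'=31): chars_in_quartet=4 acc=0x93AC9F -> emit 93 AC 9F, reset; bytes_emitted=6
After char 8 ('9'=61): chars_in_quartet=1 acc=0x3D bytes_emitted=6
After char 9 ('U'=20): chars_in_quartet=2 acc=0xF54 bytes_emitted=6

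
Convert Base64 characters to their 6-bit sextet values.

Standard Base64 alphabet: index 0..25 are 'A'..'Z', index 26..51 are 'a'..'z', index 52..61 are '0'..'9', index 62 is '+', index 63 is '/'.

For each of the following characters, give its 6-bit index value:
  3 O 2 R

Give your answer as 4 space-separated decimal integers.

'3': 0..9 range, 52 + ord('3') − ord('0') = 55
'O': A..Z range, ord('O') − ord('A') = 14
'2': 0..9 range, 52 + ord('2') − ord('0') = 54
'R': A..Z range, ord('R') − ord('A') = 17

Answer: 55 14 54 17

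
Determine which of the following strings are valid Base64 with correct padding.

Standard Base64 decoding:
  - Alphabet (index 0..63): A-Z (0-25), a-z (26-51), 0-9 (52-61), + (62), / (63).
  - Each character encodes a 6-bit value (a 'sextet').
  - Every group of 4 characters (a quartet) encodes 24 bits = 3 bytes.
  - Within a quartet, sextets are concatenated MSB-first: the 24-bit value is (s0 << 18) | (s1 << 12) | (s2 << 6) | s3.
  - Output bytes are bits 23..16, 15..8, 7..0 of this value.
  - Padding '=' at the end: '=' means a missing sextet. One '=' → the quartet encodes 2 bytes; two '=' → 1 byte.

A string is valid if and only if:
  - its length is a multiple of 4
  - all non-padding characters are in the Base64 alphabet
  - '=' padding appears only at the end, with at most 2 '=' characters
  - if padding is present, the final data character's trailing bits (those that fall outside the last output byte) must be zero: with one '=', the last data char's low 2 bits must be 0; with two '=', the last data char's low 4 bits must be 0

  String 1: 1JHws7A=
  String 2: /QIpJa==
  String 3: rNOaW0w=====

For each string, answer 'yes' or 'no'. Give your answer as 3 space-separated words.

String 1: '1JHws7A=' → valid
String 2: '/QIpJa==' → invalid (bad trailing bits)
String 3: 'rNOaW0w=====' → invalid (5 pad chars (max 2))

Answer: yes no no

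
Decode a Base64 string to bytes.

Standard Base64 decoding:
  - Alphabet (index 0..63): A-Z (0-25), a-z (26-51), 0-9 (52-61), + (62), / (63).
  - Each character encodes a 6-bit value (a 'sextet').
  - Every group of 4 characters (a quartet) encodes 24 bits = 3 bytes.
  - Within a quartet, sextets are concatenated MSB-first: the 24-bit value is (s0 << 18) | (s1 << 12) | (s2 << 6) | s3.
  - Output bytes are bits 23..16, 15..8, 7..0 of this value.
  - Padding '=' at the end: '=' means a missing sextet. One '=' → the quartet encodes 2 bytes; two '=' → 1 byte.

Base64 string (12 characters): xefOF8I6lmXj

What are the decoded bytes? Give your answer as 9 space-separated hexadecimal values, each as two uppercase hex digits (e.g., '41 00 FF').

After char 0 ('x'=49): chars_in_quartet=1 acc=0x31 bytes_emitted=0
After char 1 ('e'=30): chars_in_quartet=2 acc=0xC5E bytes_emitted=0
After char 2 ('f'=31): chars_in_quartet=3 acc=0x3179F bytes_emitted=0
After char 3 ('O'=14): chars_in_quartet=4 acc=0xC5E7CE -> emit C5 E7 CE, reset; bytes_emitted=3
After char 4 ('F'=5): chars_in_quartet=1 acc=0x5 bytes_emitted=3
After char 5 ('8'=60): chars_in_quartet=2 acc=0x17C bytes_emitted=3
After char 6 ('I'=8): chars_in_quartet=3 acc=0x5F08 bytes_emitted=3
After char 7 ('6'=58): chars_in_quartet=4 acc=0x17C23A -> emit 17 C2 3A, reset; bytes_emitted=6
After char 8 ('l'=37): chars_in_quartet=1 acc=0x25 bytes_emitted=6
After char 9 ('m'=38): chars_in_quartet=2 acc=0x966 bytes_emitted=6
After char 10 ('X'=23): chars_in_quartet=3 acc=0x25997 bytes_emitted=6
After char 11 ('j'=35): chars_in_quartet=4 acc=0x9665E3 -> emit 96 65 E3, reset; bytes_emitted=9

Answer: C5 E7 CE 17 C2 3A 96 65 E3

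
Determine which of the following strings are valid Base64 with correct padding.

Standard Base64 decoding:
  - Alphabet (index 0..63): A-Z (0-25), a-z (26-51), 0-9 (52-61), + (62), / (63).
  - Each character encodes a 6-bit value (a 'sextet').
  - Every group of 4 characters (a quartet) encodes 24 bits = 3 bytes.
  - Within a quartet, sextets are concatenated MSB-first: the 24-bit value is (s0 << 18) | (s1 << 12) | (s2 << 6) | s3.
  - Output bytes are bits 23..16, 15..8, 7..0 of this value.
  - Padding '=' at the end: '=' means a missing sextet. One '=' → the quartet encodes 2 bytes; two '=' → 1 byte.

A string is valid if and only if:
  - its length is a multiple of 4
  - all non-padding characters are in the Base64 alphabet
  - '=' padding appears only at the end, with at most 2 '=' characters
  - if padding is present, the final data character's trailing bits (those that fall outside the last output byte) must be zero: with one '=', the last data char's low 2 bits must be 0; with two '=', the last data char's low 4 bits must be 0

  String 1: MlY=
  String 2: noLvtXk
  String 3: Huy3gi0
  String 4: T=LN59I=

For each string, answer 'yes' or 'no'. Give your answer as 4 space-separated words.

String 1: 'MlY=' → valid
String 2: 'noLvtXk' → invalid (len=7 not mult of 4)
String 3: 'Huy3gi0' → invalid (len=7 not mult of 4)
String 4: 'T=LN59I=' → invalid (bad char(s): ['=']; '=' in middle)

Answer: yes no no no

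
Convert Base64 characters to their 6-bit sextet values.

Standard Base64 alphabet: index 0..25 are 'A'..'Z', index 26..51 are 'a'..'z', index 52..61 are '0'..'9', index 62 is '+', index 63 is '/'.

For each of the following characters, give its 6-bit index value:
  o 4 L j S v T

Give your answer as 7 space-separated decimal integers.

Answer: 40 56 11 35 18 47 19

Derivation:
'o': a..z range, 26 + ord('o') − ord('a') = 40
'4': 0..9 range, 52 + ord('4') − ord('0') = 56
'L': A..Z range, ord('L') − ord('A') = 11
'j': a..z range, 26 + ord('j') − ord('a') = 35
'S': A..Z range, ord('S') − ord('A') = 18
'v': a..z range, 26 + ord('v') − ord('a') = 47
'T': A..Z range, ord('T') − ord('A') = 19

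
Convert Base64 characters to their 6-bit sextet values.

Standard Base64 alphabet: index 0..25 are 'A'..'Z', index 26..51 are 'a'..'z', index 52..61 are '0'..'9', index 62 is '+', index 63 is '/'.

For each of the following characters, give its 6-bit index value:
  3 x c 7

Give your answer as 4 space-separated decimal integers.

'3': 0..9 range, 52 + ord('3') − ord('0') = 55
'x': a..z range, 26 + ord('x') − ord('a') = 49
'c': a..z range, 26 + ord('c') − ord('a') = 28
'7': 0..9 range, 52 + ord('7') − ord('0') = 59

Answer: 55 49 28 59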